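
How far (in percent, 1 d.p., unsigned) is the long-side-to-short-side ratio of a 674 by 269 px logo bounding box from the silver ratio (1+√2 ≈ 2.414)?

3.8%

Ratio = 674 / 269 ≈ 2.5056.
Ideal silver ratio ≈ 2.4142. |2.5056 − 2.4142| / 2.4142 ≈ 3.79% → 3.8%.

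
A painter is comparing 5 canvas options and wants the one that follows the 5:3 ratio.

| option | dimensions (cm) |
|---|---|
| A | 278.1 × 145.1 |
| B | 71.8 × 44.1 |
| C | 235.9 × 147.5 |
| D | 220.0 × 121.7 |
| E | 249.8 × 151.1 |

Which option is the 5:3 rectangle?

Target 5:3 ≈ 1.667.
A: 1.917 (Δ0.250)  B: 1.628 (Δ0.039)  C: 1.599 (Δ0.068)  D: 1.808 (Δ0.141)  E: 1.653 (Δ0.014)

E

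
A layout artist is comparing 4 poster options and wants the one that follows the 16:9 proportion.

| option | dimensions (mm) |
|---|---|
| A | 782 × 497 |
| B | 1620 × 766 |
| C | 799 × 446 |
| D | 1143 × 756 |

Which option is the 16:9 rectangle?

Target 16:9 ≈ 1.778.
A: 1.573 (Δ0.205)  B: 2.115 (Δ0.337)  C: 1.791 (Δ0.013)  D: 1.512 (Δ0.266)

C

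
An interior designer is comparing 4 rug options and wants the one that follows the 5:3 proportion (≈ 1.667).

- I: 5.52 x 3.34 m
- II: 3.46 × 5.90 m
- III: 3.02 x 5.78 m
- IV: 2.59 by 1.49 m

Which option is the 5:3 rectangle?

Ratios (long/short): I ≈ 1.653; II ≈ 1.705; III ≈ 1.914; IV ≈ 1.738.
5:3 ≈ 1.667; option I is nearest (Δ 0.014).

I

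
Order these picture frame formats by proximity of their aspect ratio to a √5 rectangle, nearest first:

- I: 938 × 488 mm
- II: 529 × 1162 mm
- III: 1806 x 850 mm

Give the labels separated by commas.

Ratios: I = 938 / 488 ≈ 1.922; II = 1162 / 529 ≈ 2.197; III = 1806 / 850 ≈ 2.125.
|Δ from 2.236|: I 0.314; II 0.039; III 0.111.

II, III, I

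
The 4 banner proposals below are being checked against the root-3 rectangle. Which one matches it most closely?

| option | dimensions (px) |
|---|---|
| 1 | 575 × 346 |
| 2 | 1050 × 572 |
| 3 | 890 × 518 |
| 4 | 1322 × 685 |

Target root-3 ≈ 1.732.
1: 1.662 (Δ0.070)  2: 1.836 (Δ0.104)  3: 1.718 (Δ0.014)  4: 1.930 (Δ0.198)

3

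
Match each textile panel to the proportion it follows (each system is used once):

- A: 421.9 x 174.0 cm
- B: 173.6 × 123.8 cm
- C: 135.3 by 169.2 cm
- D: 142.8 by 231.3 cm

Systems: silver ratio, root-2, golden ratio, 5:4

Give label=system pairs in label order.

A = 421.9/174.0 ≈ 2.425 → silver ratio (2.414)
B = 173.6/123.8 ≈ 1.402 → root-2 (1.414)
C = 169.2/135.3 ≈ 1.251 → 5:4 (1.250)
D = 231.3/142.8 ≈ 1.620 → golden ratio (1.618)

A=silver ratio, B=root-2, C=5:4, D=golden ratio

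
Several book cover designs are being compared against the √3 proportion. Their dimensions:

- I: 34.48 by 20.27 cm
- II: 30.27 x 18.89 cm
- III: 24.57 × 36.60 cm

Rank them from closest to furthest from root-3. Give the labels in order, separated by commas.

I, II, III

I: 34.48/20.27 ≈ 1.701 → |1.701 − 1.732| = 0.031
II: 30.27/18.89 ≈ 1.602 → |1.602 − 1.732| = 0.130
III: 36.60/24.57 ≈ 1.490 → |1.490 − 1.732| = 0.242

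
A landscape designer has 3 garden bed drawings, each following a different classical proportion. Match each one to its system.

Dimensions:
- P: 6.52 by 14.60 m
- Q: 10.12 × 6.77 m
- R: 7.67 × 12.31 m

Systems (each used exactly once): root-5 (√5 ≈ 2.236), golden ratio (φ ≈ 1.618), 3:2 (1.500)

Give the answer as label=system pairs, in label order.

P=root-5, Q=3:2, R=golden ratio

Ratios: P ≈ 2.239; Q ≈ 1.495; R ≈ 1.605.
Targets: root-5 ≈ 2.236; golden ratio ≈ 1.618; 3:2 ≈ 1.500.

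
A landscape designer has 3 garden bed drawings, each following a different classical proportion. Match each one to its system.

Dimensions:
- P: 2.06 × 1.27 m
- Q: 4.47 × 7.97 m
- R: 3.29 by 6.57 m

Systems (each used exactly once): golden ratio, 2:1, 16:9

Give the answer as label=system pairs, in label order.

P=golden ratio, Q=16:9, R=2:1

P = 2.06/1.27 ≈ 1.622 → golden ratio (1.618)
Q = 7.97/4.47 ≈ 1.783 → 16:9 (1.778)
R = 6.57/3.29 ≈ 1.997 → 2:1 (2.000)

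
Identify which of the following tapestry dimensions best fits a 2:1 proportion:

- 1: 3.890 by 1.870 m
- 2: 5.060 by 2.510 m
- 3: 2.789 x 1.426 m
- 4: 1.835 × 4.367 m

2

Target 2:1 ≈ 2.000.
1: 2.080 (Δ0.080)  2: 2.016 (Δ0.016)  3: 1.956 (Δ0.044)  4: 2.380 (Δ0.380)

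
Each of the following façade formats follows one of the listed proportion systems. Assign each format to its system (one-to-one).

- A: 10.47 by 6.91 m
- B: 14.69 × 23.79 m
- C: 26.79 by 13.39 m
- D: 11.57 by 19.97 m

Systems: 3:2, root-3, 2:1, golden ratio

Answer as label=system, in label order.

A = 10.47/6.91 ≈ 1.515 → 3:2 (1.500)
B = 23.79/14.69 ≈ 1.619 → golden ratio (1.618)
C = 26.79/13.39 ≈ 2.001 → 2:1 (2.000)
D = 19.97/11.57 ≈ 1.726 → root-3 (1.732)

A=3:2, B=golden ratio, C=2:1, D=root-3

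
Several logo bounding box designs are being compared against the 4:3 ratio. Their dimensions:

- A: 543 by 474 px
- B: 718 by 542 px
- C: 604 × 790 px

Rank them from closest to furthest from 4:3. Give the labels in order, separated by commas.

A: 543/474 ≈ 1.146 → |1.146 − 1.333| = 0.187
B: 718/542 ≈ 1.325 → |1.325 − 1.333| = 0.008
C: 790/604 ≈ 1.308 → |1.308 − 1.333| = 0.025

B, C, A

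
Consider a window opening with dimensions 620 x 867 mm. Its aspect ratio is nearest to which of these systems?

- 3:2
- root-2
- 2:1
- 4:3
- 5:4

867/620 ≈ 1.398. Nearest candidates are root-2 (1.414, off by 0.016) and 4:3 (1.333, off by 0.065).

root-2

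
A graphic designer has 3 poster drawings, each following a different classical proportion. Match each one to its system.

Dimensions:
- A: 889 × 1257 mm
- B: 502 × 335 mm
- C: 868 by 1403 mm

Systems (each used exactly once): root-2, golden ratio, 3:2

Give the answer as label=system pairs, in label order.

A=root-2, B=3:2, C=golden ratio

Ratios: A ≈ 1.414; B ≈ 1.499; C ≈ 1.616.
Targets: root-2 ≈ 1.414; golden ratio ≈ 1.618; 3:2 ≈ 1.500.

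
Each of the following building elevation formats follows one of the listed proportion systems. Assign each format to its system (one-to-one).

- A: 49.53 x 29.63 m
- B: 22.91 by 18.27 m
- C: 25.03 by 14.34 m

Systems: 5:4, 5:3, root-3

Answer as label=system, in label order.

A=5:3, B=5:4, C=root-3

Ratios: A ≈ 1.672; B ≈ 1.254; C ≈ 1.745.
Targets: 5:4 ≈ 1.250; 5:3 ≈ 1.667; root-3 ≈ 1.732.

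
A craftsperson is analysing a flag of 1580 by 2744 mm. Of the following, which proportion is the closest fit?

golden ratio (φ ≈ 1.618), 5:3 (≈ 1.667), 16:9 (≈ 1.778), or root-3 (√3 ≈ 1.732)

root-3

Ratio = 2744 / 1580 ≈ 1.737.
Distances: golden ratio 1.618 (Δ 0.119); 5:3 1.667 (Δ 0.070); 16:9 1.778 (Δ 0.041); root-3 1.732 (Δ 0.005).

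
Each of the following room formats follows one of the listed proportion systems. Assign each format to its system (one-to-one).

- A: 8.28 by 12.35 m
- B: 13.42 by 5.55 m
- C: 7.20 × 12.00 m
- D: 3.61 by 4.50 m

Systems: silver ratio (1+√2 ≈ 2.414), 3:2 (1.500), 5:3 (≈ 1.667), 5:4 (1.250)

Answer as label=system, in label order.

A=3:2, B=silver ratio, C=5:3, D=5:4

Ratios: A ≈ 1.492; B ≈ 2.418; C ≈ 1.667; D ≈ 1.247.
Targets: silver ratio ≈ 2.414; 3:2 ≈ 1.500; 5:3 ≈ 1.667; 5:4 ≈ 1.250.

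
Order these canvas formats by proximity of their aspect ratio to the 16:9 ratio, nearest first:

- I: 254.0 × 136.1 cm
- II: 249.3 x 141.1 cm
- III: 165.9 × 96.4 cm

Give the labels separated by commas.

II, III, I

Ratios: I = 254.0 / 136.1 ≈ 1.866; II = 249.3 / 141.1 ≈ 1.767; III = 165.9 / 96.4 ≈ 1.721.
|Δ from 1.778|: I 0.088; II 0.011; III 0.057.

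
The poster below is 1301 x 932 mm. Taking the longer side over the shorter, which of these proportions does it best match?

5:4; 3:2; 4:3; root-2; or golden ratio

1301/932 ≈ 1.396. Nearest candidates are root-2 (1.414, off by 0.018) and 4:3 (1.333, off by 0.063).

root-2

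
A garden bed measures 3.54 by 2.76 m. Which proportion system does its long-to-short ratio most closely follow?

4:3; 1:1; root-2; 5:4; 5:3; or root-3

5:4

Ratio = 3.54 / 2.76 ≈ 1.283.
Distances: 4:3 1.333 (Δ 0.050); 1:1 1.000 (Δ 0.283); root-2 1.414 (Δ 0.131); 5:4 1.250 (Δ 0.033); 5:3 1.667 (Δ 0.384); root-3 1.732 (Δ 0.449).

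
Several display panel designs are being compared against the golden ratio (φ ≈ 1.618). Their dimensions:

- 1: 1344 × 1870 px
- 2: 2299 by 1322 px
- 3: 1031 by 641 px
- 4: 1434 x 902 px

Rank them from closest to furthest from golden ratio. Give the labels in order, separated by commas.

3, 4, 2, 1

1: 1870/1344 ≈ 1.391 → |1.391 − 1.618| = 0.227
2: 2299/1322 ≈ 1.739 → |1.739 − 1.618| = 0.121
3: 1031/641 ≈ 1.608 → |1.608 − 1.618| = 0.010
4: 1434/902 ≈ 1.590 → |1.590 − 1.618| = 0.028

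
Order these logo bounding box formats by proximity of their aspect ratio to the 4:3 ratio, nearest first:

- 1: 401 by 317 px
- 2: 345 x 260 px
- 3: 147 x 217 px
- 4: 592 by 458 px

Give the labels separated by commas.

2, 4, 1, 3

1: 401/317 ≈ 1.265 → |1.265 − 1.333| = 0.068
2: 345/260 ≈ 1.327 → |1.327 − 1.333| = 0.006
3: 217/147 ≈ 1.476 → |1.476 − 1.333| = 0.143
4: 592/458 ≈ 1.293 → |1.293 − 1.333| = 0.040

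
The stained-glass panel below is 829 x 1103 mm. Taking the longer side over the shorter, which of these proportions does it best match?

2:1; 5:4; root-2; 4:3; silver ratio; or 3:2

4:3

1103/829 ≈ 1.331. Nearest candidates are 4:3 (1.333, off by 0.002) and 5:4 (1.250, off by 0.081).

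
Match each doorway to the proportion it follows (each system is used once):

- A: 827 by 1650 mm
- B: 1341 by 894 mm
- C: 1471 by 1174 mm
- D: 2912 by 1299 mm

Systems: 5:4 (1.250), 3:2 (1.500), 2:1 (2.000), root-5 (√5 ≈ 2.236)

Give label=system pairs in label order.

A = 1650/827 ≈ 1.995 → 2:1 (2.000)
B = 1341/894 ≈ 1.500 → 3:2 (1.500)
C = 1471/1174 ≈ 1.253 → 5:4 (1.250)
D = 2912/1299 ≈ 2.242 → root-5 (2.236)

A=2:1, B=3:2, C=5:4, D=root-5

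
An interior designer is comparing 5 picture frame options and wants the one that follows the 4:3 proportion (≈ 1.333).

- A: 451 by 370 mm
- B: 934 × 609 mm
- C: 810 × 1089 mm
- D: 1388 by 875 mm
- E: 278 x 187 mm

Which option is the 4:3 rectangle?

Ratios (long/short): A ≈ 1.219; B ≈ 1.534; C ≈ 1.344; D ≈ 1.586; E ≈ 1.487.
4:3 ≈ 1.333; option C is nearest (Δ 0.011).

C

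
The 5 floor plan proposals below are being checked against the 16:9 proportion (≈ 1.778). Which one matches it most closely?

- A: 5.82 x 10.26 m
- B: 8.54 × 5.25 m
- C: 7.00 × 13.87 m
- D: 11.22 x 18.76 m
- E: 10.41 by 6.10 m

Ratios (long/short): A ≈ 1.763; B ≈ 1.627; C ≈ 1.981; D ≈ 1.672; E ≈ 1.707.
16:9 ≈ 1.778; option A is nearest (Δ 0.015).

A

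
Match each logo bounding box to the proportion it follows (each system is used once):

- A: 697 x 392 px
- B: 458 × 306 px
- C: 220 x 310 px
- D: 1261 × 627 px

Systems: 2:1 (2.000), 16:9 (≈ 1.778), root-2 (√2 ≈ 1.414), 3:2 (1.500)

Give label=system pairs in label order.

Ratios: A ≈ 1.778; B ≈ 1.497; C ≈ 1.409; D ≈ 2.011.
Targets: 2:1 ≈ 2.000; 16:9 ≈ 1.778; root-2 ≈ 1.414; 3:2 ≈ 1.500.

A=16:9, B=3:2, C=root-2, D=2:1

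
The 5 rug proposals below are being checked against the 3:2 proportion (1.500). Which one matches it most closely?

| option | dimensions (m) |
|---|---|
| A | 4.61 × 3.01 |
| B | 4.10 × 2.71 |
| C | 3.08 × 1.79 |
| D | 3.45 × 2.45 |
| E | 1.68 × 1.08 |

Ratios (long/short): A ≈ 1.532; B ≈ 1.513; C ≈ 1.721; D ≈ 1.408; E ≈ 1.556.
3:2 ≈ 1.500; option B is nearest (Δ 0.013).

B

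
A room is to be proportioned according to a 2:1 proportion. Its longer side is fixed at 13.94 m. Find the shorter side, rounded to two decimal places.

2:1 = 2.00000.
Shorter side = 13.94 ÷ 2.00000 ≈ 6.9700 → 6.97 m.

6.97 m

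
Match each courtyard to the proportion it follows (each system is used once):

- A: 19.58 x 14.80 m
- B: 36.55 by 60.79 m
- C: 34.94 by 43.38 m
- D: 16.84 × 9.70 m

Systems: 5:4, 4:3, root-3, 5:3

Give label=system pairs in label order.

A = 19.58/14.80 ≈ 1.323 → 4:3 (1.333)
B = 60.79/36.55 ≈ 1.663 → 5:3 (1.667)
C = 43.38/34.94 ≈ 1.242 → 5:4 (1.250)
D = 16.84/9.70 ≈ 1.736 → root-3 (1.732)

A=4:3, B=5:3, C=5:4, D=root-3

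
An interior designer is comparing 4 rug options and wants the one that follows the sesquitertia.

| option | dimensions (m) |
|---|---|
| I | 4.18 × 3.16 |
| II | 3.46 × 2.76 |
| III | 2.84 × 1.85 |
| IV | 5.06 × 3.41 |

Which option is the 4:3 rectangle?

Target 4:3 ≈ 1.333.
I: 1.323 (Δ0.010)  II: 1.254 (Δ0.079)  III: 1.535 (Δ0.202)  IV: 1.484 (Δ0.151)

I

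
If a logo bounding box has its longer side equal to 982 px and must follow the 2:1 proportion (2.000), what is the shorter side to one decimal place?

2:1 = 2.00000.
Shorter side = 982 ÷ 2.00000 ≈ 491.000 → 491.0 px.

491.0 px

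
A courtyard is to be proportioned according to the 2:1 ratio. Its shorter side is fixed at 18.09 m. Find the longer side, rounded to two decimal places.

2:1 = 2.00000.
Longer side = 18.09 × 2.00000 ≈ 36.1800 → 36.18 m.

36.18 m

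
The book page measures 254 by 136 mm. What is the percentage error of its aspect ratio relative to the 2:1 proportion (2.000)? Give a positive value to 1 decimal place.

Ratio = 254 / 136 ≈ 1.8676.
Ideal 2:1 = 2.0000. |1.8676 − 2.0000| / 2.0000 ≈ 6.62% → 6.6%.

6.6%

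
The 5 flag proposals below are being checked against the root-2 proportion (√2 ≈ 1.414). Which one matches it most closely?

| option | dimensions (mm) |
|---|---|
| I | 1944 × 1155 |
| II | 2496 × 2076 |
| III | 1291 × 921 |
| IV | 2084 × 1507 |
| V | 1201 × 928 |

Ratios (long/short): I ≈ 1.683; II ≈ 1.202; III ≈ 1.402; IV ≈ 1.383; V ≈ 1.294.
root-2 ≈ 1.414; option III is nearest (Δ 0.012).

III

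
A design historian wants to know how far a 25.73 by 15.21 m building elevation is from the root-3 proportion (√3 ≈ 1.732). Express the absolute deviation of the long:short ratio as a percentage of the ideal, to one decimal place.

Ratio = 25.73 / 15.21 ≈ 1.6917.
Ideal root-3 ≈ 1.7321. |1.6917 − 1.7321| / 1.7321 ≈ 2.33% → 2.3%.

2.3%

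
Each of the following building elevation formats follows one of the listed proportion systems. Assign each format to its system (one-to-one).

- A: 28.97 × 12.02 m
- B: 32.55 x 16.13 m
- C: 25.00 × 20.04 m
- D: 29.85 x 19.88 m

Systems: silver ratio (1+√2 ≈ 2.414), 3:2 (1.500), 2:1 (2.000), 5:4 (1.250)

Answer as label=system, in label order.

A=silver ratio, B=2:1, C=5:4, D=3:2

A = 28.97/12.02 ≈ 2.410 → silver ratio (2.414)
B = 32.55/16.13 ≈ 2.018 → 2:1 (2.000)
C = 25.00/20.04 ≈ 1.248 → 5:4 (1.250)
D = 29.85/19.88 ≈ 1.502 → 3:2 (1.500)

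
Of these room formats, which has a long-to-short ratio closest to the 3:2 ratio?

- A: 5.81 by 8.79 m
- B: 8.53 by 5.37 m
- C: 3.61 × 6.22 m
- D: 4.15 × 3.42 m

Ratios (long/short): A ≈ 1.513; B ≈ 1.588; C ≈ 1.723; D ≈ 1.213.
3:2 ≈ 1.500; option A is nearest (Δ 0.013).

A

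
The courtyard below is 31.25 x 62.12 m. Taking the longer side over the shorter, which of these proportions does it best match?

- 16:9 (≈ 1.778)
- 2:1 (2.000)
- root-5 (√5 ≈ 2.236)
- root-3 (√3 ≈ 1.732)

Ratio = 62.12 / 31.25 ≈ 1.988.
Distances: 16:9 1.778 (Δ 0.210); 2:1 2.000 (Δ 0.012); root-5 2.236 (Δ 0.248); root-3 1.732 (Δ 0.256).

2:1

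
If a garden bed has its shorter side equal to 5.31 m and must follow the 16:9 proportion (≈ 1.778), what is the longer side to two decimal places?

9.44 m

16:9 ≈ 1.77778.
Longer side = 5.31 × 1.77778 ≈ 9.4400 → 9.44 m.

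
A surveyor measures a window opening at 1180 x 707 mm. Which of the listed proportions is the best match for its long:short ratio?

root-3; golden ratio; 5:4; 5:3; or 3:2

5:3

Ratio = 1180 / 707 ≈ 1.669.
Distances: root-3 1.732 (Δ 0.063); golden ratio 1.618 (Δ 0.051); 5:4 1.250 (Δ 0.419); 5:3 1.667 (Δ 0.002); 3:2 1.500 (Δ 0.169).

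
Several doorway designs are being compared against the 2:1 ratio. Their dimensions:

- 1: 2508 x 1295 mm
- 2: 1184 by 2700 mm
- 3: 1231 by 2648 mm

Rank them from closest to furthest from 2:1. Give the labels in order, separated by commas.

Ratios: 1 = 2508 / 1295 ≈ 1.937; 2 = 2700 / 1184 ≈ 2.280; 3 = 2648 / 1231 ≈ 2.151.
|Δ from 2.000|: 1 0.063; 2 0.280; 3 0.151.

1, 3, 2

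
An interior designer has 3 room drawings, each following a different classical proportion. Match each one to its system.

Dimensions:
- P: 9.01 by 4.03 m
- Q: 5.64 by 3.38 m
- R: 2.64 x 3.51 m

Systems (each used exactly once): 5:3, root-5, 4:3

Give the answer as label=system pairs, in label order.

P = 9.01/4.03 ≈ 2.236 → root-5 (2.236)
Q = 5.64/3.38 ≈ 1.669 → 5:3 (1.667)
R = 3.51/2.64 ≈ 1.330 → 4:3 (1.333)

P=root-5, Q=5:3, R=4:3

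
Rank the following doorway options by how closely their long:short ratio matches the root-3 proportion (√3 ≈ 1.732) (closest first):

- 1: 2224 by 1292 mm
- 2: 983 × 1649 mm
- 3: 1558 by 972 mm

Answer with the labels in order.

Ratios: 1 = 2224 / 1292 ≈ 1.721; 2 = 1649 / 983 ≈ 1.678; 3 = 1558 / 972 ≈ 1.603.
|Δ from 1.732|: 1 0.011; 2 0.054; 3 0.129.

1, 2, 3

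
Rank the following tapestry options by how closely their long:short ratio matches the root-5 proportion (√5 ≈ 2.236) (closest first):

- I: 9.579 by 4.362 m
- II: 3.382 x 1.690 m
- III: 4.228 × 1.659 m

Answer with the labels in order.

Ratios: I = 9.579 / 4.362 ≈ 2.196; II = 3.382 / 1.690 ≈ 2.001; III = 4.228 / 1.659 ≈ 2.549.
|Δ from 2.236|: I 0.040; II 0.235; III 0.313.

I, II, III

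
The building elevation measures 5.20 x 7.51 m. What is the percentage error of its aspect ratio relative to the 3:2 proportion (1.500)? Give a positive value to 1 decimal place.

3.7%

Ratio = 7.51 / 5.20 ≈ 1.4442.
Ideal 3:2 = 1.5000. |1.4442 − 1.5000| / 1.5000 ≈ 3.72% → 3.7%.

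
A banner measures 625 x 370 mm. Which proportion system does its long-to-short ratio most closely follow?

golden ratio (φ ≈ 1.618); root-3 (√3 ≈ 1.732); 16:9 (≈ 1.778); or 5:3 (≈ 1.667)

625/370 ≈ 1.689. Nearest candidates are 5:3 (1.667, off by 0.022) and root-3 (1.732, off by 0.043).

5:3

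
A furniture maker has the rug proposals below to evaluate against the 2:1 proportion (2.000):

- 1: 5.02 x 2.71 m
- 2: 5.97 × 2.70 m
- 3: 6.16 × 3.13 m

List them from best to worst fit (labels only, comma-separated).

Ratios: 1 = 5.02 / 2.71 ≈ 1.852; 2 = 5.97 / 2.70 ≈ 2.211; 3 = 6.16 / 3.13 ≈ 1.968.
|Δ from 2.000|: 1 0.148; 2 0.211; 3 0.032.

3, 1, 2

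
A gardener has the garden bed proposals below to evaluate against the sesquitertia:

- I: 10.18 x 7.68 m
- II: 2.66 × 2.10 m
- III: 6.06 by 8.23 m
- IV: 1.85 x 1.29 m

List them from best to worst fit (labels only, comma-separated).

I, III, II, IV

Ratios: I = 10.18 / 7.68 ≈ 1.326; II = 2.66 / 2.10 ≈ 1.267; III = 8.23 / 6.06 ≈ 1.358; IV = 1.85 / 1.29 ≈ 1.434.
|Δ from 1.333|: I 0.007; II 0.066; III 0.025; IV 0.101.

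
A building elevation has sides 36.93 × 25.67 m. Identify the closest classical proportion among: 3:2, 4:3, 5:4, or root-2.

36.93/25.67 ≈ 1.439. Nearest candidates are root-2 (1.414, off by 0.025) and 3:2 (1.500, off by 0.061).

root-2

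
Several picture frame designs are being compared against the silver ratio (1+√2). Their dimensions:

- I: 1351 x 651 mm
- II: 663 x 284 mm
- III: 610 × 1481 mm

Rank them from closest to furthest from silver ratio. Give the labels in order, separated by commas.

III, II, I

Ratios: I = 1351 / 651 ≈ 2.075; II = 663 / 284 ≈ 2.335; III = 1481 / 610 ≈ 2.428.
|Δ from 2.414|: I 0.339; II 0.079; III 0.014.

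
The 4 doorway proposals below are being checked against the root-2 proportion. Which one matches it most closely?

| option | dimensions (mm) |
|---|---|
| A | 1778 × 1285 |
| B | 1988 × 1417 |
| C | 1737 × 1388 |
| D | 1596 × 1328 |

Target root-2 ≈ 1.414.
A: 1.384 (Δ0.030)  B: 1.403 (Δ0.011)  C: 1.251 (Δ0.163)  D: 1.202 (Δ0.212)

B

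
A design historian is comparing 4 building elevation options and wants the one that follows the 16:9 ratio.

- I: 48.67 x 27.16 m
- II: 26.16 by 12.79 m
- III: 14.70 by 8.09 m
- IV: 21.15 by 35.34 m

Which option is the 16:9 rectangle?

Target 16:9 ≈ 1.778.
I: 1.792 (Δ0.014)  II: 2.045 (Δ0.267)  III: 1.817 (Δ0.039)  IV: 1.671 (Δ0.107)

I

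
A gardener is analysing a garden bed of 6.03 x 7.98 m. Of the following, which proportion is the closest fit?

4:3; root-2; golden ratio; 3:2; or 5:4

4:3

7.98/6.03 ≈ 1.323. Nearest candidates are 4:3 (1.333, off by 0.010) and 5:4 (1.250, off by 0.073).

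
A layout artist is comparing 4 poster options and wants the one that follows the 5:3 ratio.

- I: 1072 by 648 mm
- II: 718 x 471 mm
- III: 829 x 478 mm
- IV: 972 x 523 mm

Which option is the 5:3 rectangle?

Target 5:3 ≈ 1.667.
I: 1.654 (Δ0.013)  II: 1.524 (Δ0.143)  III: 1.734 (Δ0.067)  IV: 1.859 (Δ0.192)

I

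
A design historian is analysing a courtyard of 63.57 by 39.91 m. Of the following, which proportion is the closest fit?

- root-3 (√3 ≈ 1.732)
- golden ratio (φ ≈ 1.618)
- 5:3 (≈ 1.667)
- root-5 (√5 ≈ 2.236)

63.57/39.91 ≈ 1.593. Nearest candidates are golden ratio (1.618, off by 0.025) and 5:3 (1.667, off by 0.074).

golden ratio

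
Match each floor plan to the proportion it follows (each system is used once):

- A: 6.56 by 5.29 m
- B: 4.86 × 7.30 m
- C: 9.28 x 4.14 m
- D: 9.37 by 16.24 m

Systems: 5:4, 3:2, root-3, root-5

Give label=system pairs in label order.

A=5:4, B=3:2, C=root-5, D=root-3

A = 6.56/5.29 ≈ 1.240 → 5:4 (1.250)
B = 7.30/4.86 ≈ 1.502 → 3:2 (1.500)
C = 9.28/4.14 ≈ 2.242 → root-5 (2.236)
D = 16.24/9.37 ≈ 1.733 → root-3 (1.732)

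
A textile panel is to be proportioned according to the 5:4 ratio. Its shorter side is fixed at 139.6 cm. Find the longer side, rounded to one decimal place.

5:4 = 1.25000.
Longer side = 139.6 × 1.25000 ≈ 174.500 → 174.5 cm.

174.5 cm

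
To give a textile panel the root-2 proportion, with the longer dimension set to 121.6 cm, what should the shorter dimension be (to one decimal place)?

root-2 ≈ 1.41421.
Shorter side = 121.6 ÷ 1.41421 ≈ 85.984 → 86.0 cm.

86.0 cm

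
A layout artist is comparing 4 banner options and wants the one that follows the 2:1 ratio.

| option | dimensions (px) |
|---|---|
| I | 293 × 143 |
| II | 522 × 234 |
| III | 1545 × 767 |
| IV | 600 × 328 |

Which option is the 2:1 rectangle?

Ratios (long/short): I ≈ 2.049; II ≈ 2.231; III ≈ 2.014; IV ≈ 1.829.
2:1 ≈ 2.000; option III is nearest (Δ 0.014).

III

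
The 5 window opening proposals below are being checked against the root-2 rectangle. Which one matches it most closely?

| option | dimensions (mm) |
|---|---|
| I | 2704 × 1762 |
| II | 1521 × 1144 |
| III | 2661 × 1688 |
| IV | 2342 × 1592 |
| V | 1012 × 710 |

Target root-2 ≈ 1.414.
I: 1.535 (Δ0.121)  II: 1.330 (Δ0.084)  III: 1.576 (Δ0.162)  IV: 1.471 (Δ0.057)  V: 1.425 (Δ0.011)

V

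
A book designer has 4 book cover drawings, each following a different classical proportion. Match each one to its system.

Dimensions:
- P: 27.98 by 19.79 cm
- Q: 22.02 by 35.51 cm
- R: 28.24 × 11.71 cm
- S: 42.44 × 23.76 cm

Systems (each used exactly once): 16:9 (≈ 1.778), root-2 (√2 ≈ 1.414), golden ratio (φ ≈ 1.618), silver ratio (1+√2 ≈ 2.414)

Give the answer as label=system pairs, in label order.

P=root-2, Q=golden ratio, R=silver ratio, S=16:9

Ratios: P ≈ 1.414; Q ≈ 1.613; R ≈ 2.412; S ≈ 1.786.
Targets: 16:9 ≈ 1.778; root-2 ≈ 1.414; golden ratio ≈ 1.618; silver ratio ≈ 2.414.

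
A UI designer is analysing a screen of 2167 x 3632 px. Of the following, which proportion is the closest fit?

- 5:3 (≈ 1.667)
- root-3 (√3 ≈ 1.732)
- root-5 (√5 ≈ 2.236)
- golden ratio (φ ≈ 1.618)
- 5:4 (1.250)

5:3

Ratio = 3632 / 2167 ≈ 1.676.
Distances: 5:3 1.667 (Δ 0.009); root-3 1.732 (Δ 0.056); root-5 2.236 (Δ 0.560); golden ratio 1.618 (Δ 0.058); 5:4 1.250 (Δ 0.426).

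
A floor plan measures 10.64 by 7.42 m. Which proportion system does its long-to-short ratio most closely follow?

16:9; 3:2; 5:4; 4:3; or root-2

10.64/7.42 ≈ 1.434. Nearest candidates are root-2 (1.414, off by 0.020) and 3:2 (1.500, off by 0.066).

root-2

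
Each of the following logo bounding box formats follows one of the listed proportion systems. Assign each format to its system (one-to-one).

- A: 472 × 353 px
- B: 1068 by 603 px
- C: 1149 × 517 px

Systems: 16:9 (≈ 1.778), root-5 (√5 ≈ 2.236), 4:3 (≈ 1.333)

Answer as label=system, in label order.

A=4:3, B=16:9, C=root-5

Ratios: A ≈ 1.337; B ≈ 1.771; C ≈ 2.222.
Targets: 16:9 ≈ 1.778; root-5 ≈ 2.236; 4:3 ≈ 1.333.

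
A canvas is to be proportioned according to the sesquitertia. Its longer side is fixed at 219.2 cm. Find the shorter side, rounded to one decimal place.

4:3 ≈ 1.33333.
Shorter side = 219.2 ÷ 1.33333 ≈ 164.400 → 164.4 cm.

164.4 cm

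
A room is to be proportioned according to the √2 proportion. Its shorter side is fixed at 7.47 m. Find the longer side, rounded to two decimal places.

10.56 m

root-2 ≈ 1.41421.
Longer side = 7.47 × 1.41421 ≈ 10.5641 → 10.56 m.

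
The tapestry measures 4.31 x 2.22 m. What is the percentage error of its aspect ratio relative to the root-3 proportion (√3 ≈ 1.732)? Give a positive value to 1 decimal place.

Ratio = 4.31 / 2.22 ≈ 1.9414.
Ideal root-3 ≈ 1.7321. |1.9414 − 1.7321| / 1.7321 ≈ 12.08% → 12.1%.

12.1%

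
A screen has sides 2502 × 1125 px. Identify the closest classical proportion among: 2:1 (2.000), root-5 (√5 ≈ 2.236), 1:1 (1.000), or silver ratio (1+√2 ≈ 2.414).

Ratio = 2502 / 1125 ≈ 2.224.
Distances: 2:1 2.000 (Δ 0.224); root-5 2.236 (Δ 0.012); 1:1 1.000 (Δ 1.224); silver ratio 2.414 (Δ 0.190).

root-5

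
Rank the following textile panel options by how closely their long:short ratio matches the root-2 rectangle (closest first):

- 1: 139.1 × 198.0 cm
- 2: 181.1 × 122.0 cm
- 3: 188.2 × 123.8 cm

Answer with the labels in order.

1, 2, 3

1: 198.0/139.1 ≈ 1.423 → |1.423 − 1.414| = 0.009
2: 181.1/122.0 ≈ 1.484 → |1.484 − 1.414| = 0.070
3: 188.2/123.8 ≈ 1.520 → |1.520 − 1.414| = 0.106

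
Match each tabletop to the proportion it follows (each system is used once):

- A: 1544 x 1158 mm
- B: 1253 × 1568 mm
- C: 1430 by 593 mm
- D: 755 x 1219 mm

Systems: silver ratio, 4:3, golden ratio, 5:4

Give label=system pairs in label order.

A=4:3, B=5:4, C=silver ratio, D=golden ratio

A = 1544/1158 ≈ 1.333 → 4:3 (1.333)
B = 1568/1253 ≈ 1.251 → 5:4 (1.250)
C = 1430/593 ≈ 2.411 → silver ratio (2.414)
D = 1219/755 ≈ 1.615 → golden ratio (1.618)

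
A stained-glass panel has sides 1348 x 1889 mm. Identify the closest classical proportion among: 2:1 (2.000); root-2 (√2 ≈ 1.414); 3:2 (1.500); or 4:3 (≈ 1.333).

root-2

Ratio = 1889 / 1348 ≈ 1.401.
Distances: 2:1 2.000 (Δ 0.599); root-2 1.414 (Δ 0.013); 3:2 1.500 (Δ 0.099); 4:3 1.333 (Δ 0.068).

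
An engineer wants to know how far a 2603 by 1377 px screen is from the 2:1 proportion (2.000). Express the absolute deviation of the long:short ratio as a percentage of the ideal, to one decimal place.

Ratio = 2603 / 1377 ≈ 1.8903.
Ideal 2:1 = 2.0000. |1.8903 − 2.0000| / 2.0000 ≈ 5.48% → 5.5%.

5.5%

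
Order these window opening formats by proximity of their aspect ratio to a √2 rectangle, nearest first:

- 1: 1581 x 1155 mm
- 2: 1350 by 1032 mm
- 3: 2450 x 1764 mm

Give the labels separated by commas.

Ratios: 1 = 1581 / 1155 ≈ 1.369; 2 = 1350 / 1032 ≈ 1.308; 3 = 2450 / 1764 ≈ 1.389.
|Δ from 1.414|: 1 0.045; 2 0.106; 3 0.025.

3, 1, 2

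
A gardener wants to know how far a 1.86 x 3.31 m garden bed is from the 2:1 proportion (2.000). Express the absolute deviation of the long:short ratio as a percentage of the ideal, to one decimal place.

11.0%

Ratio = 3.31 / 1.86 ≈ 1.7796.
Ideal 2:1 = 2.0000. |1.7796 − 2.0000| / 2.0000 ≈ 11.02% → 11.0%.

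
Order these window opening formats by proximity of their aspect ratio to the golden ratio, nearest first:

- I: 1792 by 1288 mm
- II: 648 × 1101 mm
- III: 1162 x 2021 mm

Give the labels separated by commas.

I: 1792/1288 ≈ 1.391 → |1.391 − 1.618| = 0.227
II: 1101/648 ≈ 1.699 → |1.699 − 1.618| = 0.081
III: 2021/1162 ≈ 1.739 → |1.739 − 1.618| = 0.121

II, III, I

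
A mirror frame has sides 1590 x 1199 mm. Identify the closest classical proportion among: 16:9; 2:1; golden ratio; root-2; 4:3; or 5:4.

4:3

1590/1199 ≈ 1.326. Nearest candidates are 4:3 (1.333, off by 0.007) and 5:4 (1.250, off by 0.076).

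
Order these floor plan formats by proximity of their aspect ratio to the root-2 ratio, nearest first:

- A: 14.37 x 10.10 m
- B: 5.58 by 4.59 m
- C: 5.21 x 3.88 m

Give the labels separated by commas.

A: 14.37/10.10 ≈ 1.423 → |1.423 − 1.414| = 0.009
B: 5.58/4.59 ≈ 1.216 → |1.216 − 1.414| = 0.198
C: 5.21/3.88 ≈ 1.343 → |1.343 − 1.414| = 0.071

A, C, B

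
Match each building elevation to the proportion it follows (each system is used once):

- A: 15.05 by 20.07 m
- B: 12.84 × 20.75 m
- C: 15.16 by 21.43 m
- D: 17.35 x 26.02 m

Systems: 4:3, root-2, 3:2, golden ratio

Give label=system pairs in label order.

A=4:3, B=golden ratio, C=root-2, D=3:2

A = 20.07/15.05 ≈ 1.334 → 4:3 (1.333)
B = 20.75/12.84 ≈ 1.616 → golden ratio (1.618)
C = 21.43/15.16 ≈ 1.414 → root-2 (1.414)
D = 26.02/17.35 ≈ 1.500 → 3:2 (1.500)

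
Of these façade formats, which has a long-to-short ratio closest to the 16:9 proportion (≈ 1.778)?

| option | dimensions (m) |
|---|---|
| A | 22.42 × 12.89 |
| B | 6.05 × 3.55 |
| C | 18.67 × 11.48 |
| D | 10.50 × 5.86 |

Ratios (long/short): A ≈ 1.739; B ≈ 1.704; C ≈ 1.626; D ≈ 1.792.
16:9 ≈ 1.778; option D is nearest (Δ 0.014).

D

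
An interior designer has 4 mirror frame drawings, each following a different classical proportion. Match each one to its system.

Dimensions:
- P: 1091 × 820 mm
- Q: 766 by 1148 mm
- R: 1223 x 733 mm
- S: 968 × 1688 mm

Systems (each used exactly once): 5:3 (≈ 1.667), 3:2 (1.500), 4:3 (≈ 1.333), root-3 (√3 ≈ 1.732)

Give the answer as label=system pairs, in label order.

Ratios: P ≈ 1.330; Q ≈ 1.499; R ≈ 1.668; S ≈ 1.744.
Targets: 5:3 ≈ 1.667; 3:2 ≈ 1.500; 4:3 ≈ 1.333; root-3 ≈ 1.732.

P=4:3, Q=3:2, R=5:3, S=root-3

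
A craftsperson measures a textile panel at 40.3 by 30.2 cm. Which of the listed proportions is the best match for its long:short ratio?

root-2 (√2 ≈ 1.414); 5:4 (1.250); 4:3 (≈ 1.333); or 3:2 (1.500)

Ratio = 40.3 / 30.2 ≈ 1.334.
Distances: root-2 1.414 (Δ 0.080); 5:4 1.250 (Δ 0.084); 4:3 1.333 (Δ 0.001); 3:2 1.500 (Δ 0.166).

4:3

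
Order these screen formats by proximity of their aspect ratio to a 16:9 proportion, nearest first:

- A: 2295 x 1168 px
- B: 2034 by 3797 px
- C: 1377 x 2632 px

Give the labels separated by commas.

A: 2295/1168 ≈ 1.965 → |1.965 − 1.778| = 0.187
B: 3797/2034 ≈ 1.867 → |1.867 − 1.778| = 0.089
C: 2632/1377 ≈ 1.911 → |1.911 − 1.778| = 0.133

B, C, A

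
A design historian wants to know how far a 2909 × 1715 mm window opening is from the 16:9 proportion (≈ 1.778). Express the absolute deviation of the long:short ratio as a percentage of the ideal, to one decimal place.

Ratio = 2909 / 1715 ≈ 1.6962.
Ideal 16:9 ≈ 1.7778. |1.6962 − 1.7778| / 1.7778 ≈ 4.59% → 4.6%.

4.6%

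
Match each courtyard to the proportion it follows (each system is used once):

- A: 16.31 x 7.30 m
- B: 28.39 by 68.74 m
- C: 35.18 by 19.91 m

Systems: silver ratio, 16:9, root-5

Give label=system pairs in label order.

Ratios: A ≈ 2.234; B ≈ 2.421; C ≈ 1.767.
Targets: silver ratio ≈ 2.414; 16:9 ≈ 1.778; root-5 ≈ 2.236.

A=root-5, B=silver ratio, C=16:9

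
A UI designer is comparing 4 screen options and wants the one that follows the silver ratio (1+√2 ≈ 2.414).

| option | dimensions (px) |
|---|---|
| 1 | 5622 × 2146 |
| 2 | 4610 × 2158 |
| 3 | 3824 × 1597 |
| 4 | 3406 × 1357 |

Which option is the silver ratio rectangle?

3

Target silver ratio ≈ 2.414.
1: 2.620 (Δ0.206)  2: 2.136 (Δ0.278)  3: 2.394 (Δ0.020)  4: 2.510 (Δ0.096)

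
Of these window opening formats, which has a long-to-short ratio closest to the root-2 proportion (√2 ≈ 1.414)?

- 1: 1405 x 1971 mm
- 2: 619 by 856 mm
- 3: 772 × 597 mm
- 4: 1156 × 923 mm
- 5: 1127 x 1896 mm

Ratios (long/short): 1 ≈ 1.403; 2 ≈ 1.383; 3 ≈ 1.293; 4 ≈ 1.252; 5 ≈ 1.682.
root-2 ≈ 1.414; option 1 is nearest (Δ 0.011).

1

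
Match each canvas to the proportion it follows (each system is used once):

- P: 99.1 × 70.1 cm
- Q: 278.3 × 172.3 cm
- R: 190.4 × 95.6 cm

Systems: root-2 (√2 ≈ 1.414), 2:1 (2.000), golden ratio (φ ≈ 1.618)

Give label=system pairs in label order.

Ratios: P ≈ 1.414; Q ≈ 1.615; R ≈ 1.992.
Targets: root-2 ≈ 1.414; 2:1 ≈ 2.000; golden ratio ≈ 1.618.

P=root-2, Q=golden ratio, R=2:1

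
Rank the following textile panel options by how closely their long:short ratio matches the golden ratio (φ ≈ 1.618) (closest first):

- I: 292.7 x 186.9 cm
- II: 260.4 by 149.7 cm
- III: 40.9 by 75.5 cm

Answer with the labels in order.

I, II, III

Ratios: I = 292.7 / 186.9 ≈ 1.566; II = 260.4 / 149.7 ≈ 1.739; III = 75.5 / 40.9 ≈ 1.846.
|Δ from 1.618|: I 0.052; II 0.121; III 0.228.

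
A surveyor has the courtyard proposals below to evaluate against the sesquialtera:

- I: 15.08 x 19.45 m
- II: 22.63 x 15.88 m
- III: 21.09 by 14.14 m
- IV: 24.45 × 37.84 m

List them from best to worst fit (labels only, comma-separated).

Ratios: I = 19.45 / 15.08 ≈ 1.290; II = 22.63 / 15.88 ≈ 1.425; III = 21.09 / 14.14 ≈ 1.492; IV = 37.84 / 24.45 ≈ 1.548.
|Δ from 1.500|: I 0.210; II 0.075; III 0.008; IV 0.048.

III, IV, II, I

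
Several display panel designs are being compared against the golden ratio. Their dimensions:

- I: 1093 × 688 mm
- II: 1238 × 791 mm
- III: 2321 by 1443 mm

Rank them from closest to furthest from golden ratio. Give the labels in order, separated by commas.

III, I, II

I: 1093/688 ≈ 1.589 → |1.589 − 1.618| = 0.029
II: 1238/791 ≈ 1.565 → |1.565 − 1.618| = 0.053
III: 2321/1443 ≈ 1.608 → |1.608 − 1.618| = 0.010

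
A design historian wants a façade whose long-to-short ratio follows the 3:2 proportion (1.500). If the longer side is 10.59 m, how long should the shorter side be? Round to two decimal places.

3:2 = 1.50000.
Shorter side = 10.59 ÷ 1.50000 ≈ 7.0600 → 7.06 m.

7.06 m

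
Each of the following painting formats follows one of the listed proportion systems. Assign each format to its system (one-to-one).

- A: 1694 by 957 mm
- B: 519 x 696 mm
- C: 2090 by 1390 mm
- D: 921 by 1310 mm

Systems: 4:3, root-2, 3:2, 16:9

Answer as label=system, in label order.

Ratios: A ≈ 1.770; B ≈ 1.341; C ≈ 1.504; D ≈ 1.422.
Targets: 4:3 ≈ 1.333; root-2 ≈ 1.414; 3:2 ≈ 1.500; 16:9 ≈ 1.778.

A=16:9, B=4:3, C=3:2, D=root-2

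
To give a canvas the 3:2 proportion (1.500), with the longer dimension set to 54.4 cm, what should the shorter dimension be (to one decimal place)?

36.3 cm

3:2 = 1.50000.
Shorter side = 54.4 ÷ 1.50000 ≈ 36.267 → 36.3 cm.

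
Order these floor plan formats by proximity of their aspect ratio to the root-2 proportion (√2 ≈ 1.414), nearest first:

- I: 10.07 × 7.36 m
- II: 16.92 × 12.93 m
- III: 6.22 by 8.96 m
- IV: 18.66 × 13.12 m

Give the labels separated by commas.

IV, III, I, II

Ratios: I = 10.07 / 7.36 ≈ 1.368; II = 16.92 / 12.93 ≈ 1.309; III = 8.96 / 6.22 ≈ 1.441; IV = 18.66 / 13.12 ≈ 1.422.
|Δ from 1.414|: I 0.046; II 0.105; III 0.027; IV 0.008.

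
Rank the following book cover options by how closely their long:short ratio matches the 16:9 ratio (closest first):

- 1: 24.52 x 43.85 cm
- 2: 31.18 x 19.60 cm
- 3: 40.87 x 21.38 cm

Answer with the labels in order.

Ratios: 1 = 43.85 / 24.52 ≈ 1.788; 2 = 31.18 / 19.60 ≈ 1.591; 3 = 40.87 / 21.38 ≈ 1.912.
|Δ from 1.778|: 1 0.010; 2 0.187; 3 0.134.

1, 3, 2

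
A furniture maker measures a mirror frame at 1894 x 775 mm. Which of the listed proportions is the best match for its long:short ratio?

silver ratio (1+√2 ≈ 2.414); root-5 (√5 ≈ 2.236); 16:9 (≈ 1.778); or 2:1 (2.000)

silver ratio

Ratio = 1894 / 775 ≈ 2.444.
Distances: silver ratio 2.414 (Δ 0.030); root-5 2.236 (Δ 0.208); 16:9 1.778 (Δ 0.666); 2:1 2.000 (Δ 0.444).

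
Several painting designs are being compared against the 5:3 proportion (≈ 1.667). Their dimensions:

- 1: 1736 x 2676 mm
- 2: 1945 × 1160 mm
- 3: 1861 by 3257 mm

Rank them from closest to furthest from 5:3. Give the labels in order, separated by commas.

Ratios: 1 = 2676 / 1736 ≈ 1.541; 2 = 1945 / 1160 ≈ 1.677; 3 = 3257 / 1861 ≈ 1.750.
|Δ from 1.667|: 1 0.126; 2 0.010; 3 0.083.

2, 3, 1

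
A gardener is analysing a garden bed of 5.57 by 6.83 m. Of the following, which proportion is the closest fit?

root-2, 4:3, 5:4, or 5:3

5:4

6.83/5.57 ≈ 1.226. Nearest candidates are 5:4 (1.250, off by 0.024) and 4:3 (1.333, off by 0.107).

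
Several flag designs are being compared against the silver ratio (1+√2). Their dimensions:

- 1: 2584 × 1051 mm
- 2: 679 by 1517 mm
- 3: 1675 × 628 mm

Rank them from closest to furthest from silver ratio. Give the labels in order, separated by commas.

1, 2, 3

Ratios: 1 = 2584 / 1051 ≈ 2.459; 2 = 1517 / 679 ≈ 2.234; 3 = 1675 / 628 ≈ 2.667.
|Δ from 2.414|: 1 0.045; 2 0.180; 3 0.253.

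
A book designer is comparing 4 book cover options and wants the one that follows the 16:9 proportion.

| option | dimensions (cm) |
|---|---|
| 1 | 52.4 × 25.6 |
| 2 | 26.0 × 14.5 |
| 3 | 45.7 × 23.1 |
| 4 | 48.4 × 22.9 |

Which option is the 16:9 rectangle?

2

Target 16:9 ≈ 1.778.
1: 2.047 (Δ0.269)  2: 1.793 (Δ0.015)  3: 1.978 (Δ0.200)  4: 2.114 (Δ0.336)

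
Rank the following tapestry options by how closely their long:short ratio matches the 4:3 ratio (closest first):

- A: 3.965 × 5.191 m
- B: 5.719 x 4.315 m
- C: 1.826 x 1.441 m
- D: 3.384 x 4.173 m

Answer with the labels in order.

A: 5.191/3.965 ≈ 1.309 → |1.309 − 1.333| = 0.024
B: 5.719/4.315 ≈ 1.325 → |1.325 − 1.333| = 0.008
C: 1.826/1.441 ≈ 1.267 → |1.267 − 1.333| = 0.066
D: 4.173/3.384 ≈ 1.233 → |1.233 − 1.333| = 0.100

B, A, C, D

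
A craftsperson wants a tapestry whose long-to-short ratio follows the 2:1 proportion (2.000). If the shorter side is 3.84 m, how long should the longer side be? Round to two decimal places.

7.68 m

2:1 = 2.00000.
Longer side = 3.84 × 2.00000 ≈ 7.6800 → 7.68 m.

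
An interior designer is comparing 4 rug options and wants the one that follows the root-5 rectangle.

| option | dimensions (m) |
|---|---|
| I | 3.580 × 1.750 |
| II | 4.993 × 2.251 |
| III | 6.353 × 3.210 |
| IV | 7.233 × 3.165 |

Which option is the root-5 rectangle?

II

Ratios (long/short): I ≈ 2.046; II ≈ 2.218; III ≈ 1.979; IV ≈ 2.285.
root-5 ≈ 2.236; option II is nearest (Δ 0.018).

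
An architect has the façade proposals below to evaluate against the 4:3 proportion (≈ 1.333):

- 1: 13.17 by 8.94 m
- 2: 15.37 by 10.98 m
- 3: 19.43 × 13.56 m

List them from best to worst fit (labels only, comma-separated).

1: 13.17/8.94 ≈ 1.473 → |1.473 − 1.333| = 0.140
2: 15.37/10.98 ≈ 1.400 → |1.400 − 1.333| = 0.067
3: 19.43/13.56 ≈ 1.433 → |1.433 − 1.333| = 0.100

2, 3, 1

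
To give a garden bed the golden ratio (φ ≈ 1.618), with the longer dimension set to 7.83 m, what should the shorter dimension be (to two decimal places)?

golden ratio ≈ 1.61803.
Shorter side = 7.83 ÷ 1.61803 ≈ 4.8392 → 4.84 m.

4.84 m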